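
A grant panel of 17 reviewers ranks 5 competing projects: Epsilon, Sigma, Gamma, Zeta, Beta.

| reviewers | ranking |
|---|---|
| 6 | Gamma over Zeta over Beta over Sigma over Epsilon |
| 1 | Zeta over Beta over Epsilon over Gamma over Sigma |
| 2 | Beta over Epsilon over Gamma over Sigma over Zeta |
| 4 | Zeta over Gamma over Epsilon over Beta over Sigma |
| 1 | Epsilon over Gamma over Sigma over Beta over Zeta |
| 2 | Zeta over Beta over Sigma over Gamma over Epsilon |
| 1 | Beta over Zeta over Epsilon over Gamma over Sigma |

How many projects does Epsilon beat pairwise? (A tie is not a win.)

Epsilon against each rival (17 reviewers):
Epsilon vs Sigma: Epsilon is ranked higher on 1+2+4+1+1 = 9 ballots, Sigma on 8. Epsilon wins 9–8.
Epsilon vs Gamma: 1+2+1+1 = 5 for Epsilon, 12 for Gamma — Gamma by 12–5.
Epsilon vs Zeta: Zeta, 14–3.
Epsilon vs Beta: 4+1 = 5 for Epsilon, 12 for Beta — Beta by 12–5.
Epsilon beats Sigma; loses to Gamma, Zeta, Beta — 1 pairwise win.

1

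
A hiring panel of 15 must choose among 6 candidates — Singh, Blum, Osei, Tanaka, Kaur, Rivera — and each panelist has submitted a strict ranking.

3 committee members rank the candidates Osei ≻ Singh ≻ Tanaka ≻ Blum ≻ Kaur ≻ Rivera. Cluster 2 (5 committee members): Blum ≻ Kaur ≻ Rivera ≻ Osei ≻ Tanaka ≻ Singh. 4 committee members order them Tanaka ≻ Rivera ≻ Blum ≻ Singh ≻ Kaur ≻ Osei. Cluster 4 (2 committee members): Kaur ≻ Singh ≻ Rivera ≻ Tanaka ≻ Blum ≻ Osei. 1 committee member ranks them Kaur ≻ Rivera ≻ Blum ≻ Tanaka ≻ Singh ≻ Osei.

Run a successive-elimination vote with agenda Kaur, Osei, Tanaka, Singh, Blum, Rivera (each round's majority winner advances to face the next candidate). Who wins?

Blum

Round 1: Kaur vs Osei — 12–3, Kaur advances.
Round 2: Kaur vs Tanaka — 8–7, Kaur advances.
Round 3: Kaur vs Singh — 8–7, Kaur advances.
Round 4: Kaur vs Blum — 3–12, Blum advances.
Round 5: Blum vs Rivera — 8–7, Blum advances.
The agenda winner is Blum.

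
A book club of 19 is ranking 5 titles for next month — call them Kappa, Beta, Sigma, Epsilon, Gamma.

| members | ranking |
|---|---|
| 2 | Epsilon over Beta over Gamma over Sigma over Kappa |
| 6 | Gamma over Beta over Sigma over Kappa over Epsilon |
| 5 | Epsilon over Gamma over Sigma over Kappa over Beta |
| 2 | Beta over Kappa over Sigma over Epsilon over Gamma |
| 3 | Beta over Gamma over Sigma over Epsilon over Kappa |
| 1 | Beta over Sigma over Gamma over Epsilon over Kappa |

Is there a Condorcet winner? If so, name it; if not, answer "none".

Gamma

Head-to-head results (19 members):
Kappa vs Beta: 5 for Kappa, 14 for Beta — Beta by 14–5.
Kappa vs Sigma: 2 to 17, Sigma.
Kappa vs Epsilon: Kappa preferred on 6+2 = 8 ballots; Epsilon wins 11–8.
Kappa vs Gamma: 2 for Kappa, 17 for Gamma — Gamma by 17–2.
Beta vs Sigma: Beta is ranked higher on 2+6+2+3+1 = 14 ballots, Sigma on 5. Beta wins 14–5.
Beta vs Epsilon: Beta is ranked higher on 6+2+3+1 = 12 ballots, Epsilon on 7. Beta wins 12–7.
Beta vs Gamma: 2+2+3+1 = 8 for Beta, 11 for Gamma — Gamma by 11–8.
Sigma vs Epsilon: 12 to 7, Sigma.
Sigma vs Gamma: 2+1 = 3 for Sigma, 16 for Gamma — Gamma by 16–3.
Epsilon vs Gamma: 9 to 10, Gamma.
Gamma defeats every rival head-to-head and is the Condorcet winner.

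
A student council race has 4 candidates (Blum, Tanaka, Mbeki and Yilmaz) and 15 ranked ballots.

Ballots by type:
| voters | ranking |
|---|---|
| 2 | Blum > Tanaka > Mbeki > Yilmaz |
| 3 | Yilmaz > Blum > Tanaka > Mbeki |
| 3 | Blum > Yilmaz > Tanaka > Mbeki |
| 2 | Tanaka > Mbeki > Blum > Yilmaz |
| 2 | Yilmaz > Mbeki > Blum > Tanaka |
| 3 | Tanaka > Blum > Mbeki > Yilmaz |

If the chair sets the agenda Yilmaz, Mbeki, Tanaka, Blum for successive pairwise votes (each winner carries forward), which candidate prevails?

Round 1: Yilmaz vs Mbeki — 8–7, Yilmaz advances.
Round 2: Yilmaz vs Tanaka — 8–7, Yilmaz advances.
Round 3: Yilmaz vs Blum — 5–10, Blum advances.
The agenda winner is Blum.

Blum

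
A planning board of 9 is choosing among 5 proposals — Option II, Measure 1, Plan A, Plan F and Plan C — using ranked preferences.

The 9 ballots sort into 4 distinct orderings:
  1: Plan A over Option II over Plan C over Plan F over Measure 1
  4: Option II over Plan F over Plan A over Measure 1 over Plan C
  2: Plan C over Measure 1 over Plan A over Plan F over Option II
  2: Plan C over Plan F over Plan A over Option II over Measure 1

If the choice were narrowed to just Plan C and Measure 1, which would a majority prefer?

Plan C

Ballots ranking Plan C above Measure 1: 1 + 2 + 2 = 5.
Ballots ranking Measure 1 above Plan C: 9 − 5 = 4.
Plan C wins the head-to-head 5–4.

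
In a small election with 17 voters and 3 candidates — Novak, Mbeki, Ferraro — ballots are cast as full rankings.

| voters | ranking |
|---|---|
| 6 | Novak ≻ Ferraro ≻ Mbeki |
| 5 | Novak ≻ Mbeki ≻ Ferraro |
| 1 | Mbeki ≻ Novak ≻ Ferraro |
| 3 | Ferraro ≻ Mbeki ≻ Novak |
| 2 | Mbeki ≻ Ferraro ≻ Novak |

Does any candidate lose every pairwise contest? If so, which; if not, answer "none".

Mbeki

Head-to-head results (17 voters):
Novak vs Mbeki: 6+5 = 11 for Novak, 6 for Mbeki — Novak by 11–6.
Novak vs Ferraro: Novak, 12–5.
Mbeki vs Ferraro: 8 to 9, Ferraro.
Mbeki loses to every other candidate — it is the Condorcet loser.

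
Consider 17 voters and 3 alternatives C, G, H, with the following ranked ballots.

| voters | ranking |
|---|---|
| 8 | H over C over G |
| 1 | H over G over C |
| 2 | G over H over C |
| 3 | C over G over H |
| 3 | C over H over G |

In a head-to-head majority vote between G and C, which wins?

Ballots ranking G above C: 1 + 2 = 3.
Ballots ranking C above G: 17 − 3 = 14.
C wins the head-to-head 14–3.

C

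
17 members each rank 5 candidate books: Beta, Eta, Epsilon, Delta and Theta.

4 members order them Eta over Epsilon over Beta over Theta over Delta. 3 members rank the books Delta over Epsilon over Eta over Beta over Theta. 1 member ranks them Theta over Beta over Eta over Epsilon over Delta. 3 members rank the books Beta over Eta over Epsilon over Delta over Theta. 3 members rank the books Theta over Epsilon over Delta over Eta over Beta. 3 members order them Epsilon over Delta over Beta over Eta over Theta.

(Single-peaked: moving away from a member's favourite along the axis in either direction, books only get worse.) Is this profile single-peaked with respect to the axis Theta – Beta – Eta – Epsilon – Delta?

no

Axis positions: Theta=1, Beta=2, Eta=3, Epsilon=4, Delta=5.
Type 1 (peak Eta at position 3): ranking walks positions 3-4-2-1-5, expanding outward from the peak — single-peaked.
Type 2 (peak Delta at position 5): ranking walks positions 5-4-3-2-1, expanding outward from the peak — single-peaked.
Type 3 (peak Theta at position 1): ranking walks positions 1-2-3-4-5, expanding outward from the peak — single-peaked.
Type 4 (peak Beta at position 2): ranking walks positions 2-3-4-5-1, expanding outward from the peak — single-peaked.
Type 5: ranking walks positions 1-4-5-3-2; Epsilon is ranked above Beta even though Beta lies between Epsilon and the peak Theta on the axis — preferences dip and rise again. Not single-peaked.
Type 6: ranking walks positions 4-5-2-3-1; Beta is ranked above Eta even though Eta lies between Beta and the peak Epsilon on the axis — preferences dip and rise again. Not single-peaked.
Type 5 violates single-peakedness, so the profile is not single-peaked on this axis.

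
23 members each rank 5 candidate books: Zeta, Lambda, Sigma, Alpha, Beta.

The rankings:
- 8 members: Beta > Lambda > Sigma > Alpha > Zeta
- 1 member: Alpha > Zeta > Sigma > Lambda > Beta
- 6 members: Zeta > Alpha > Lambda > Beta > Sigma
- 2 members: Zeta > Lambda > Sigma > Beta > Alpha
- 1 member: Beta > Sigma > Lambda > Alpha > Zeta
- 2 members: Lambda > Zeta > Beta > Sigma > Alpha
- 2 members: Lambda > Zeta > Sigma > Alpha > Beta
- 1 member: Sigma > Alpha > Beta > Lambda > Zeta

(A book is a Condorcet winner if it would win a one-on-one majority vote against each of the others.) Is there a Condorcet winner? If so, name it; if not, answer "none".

Lambda

Head-to-head results (23 members):
Zeta vs Lambda: 1+6+2 = 9 for Zeta, 14 for Lambda — Lambda by 14–9.
Zeta vs Sigma: 13 to 10, Zeta.
Zeta vs Alpha: 12 to 11, Zeta.
Zeta vs Beta: 1+6+2+2+2 = 13 for Zeta, 10 for Beta — Zeta by 13–10.
Lambda vs Sigma: Lambda preferred on 8+6+2+2+2 = 20 ballots; Lambda wins 20–3.
Lambda vs Alpha: 8+2+1+2+2 = 15 for Lambda, 8 for Alpha — Lambda by 15–8.
Lambda vs Beta: 1+6+2+2+2 = 13 for Lambda, 10 for Beta — Lambda by 13–10.
Sigma vs Alpha: Sigma preferred on 8+2+1+2+2+1 = 16 ballots; Sigma wins 16–7.
Sigma vs Beta: Sigma preferred on 1+2+2+1 = 6 ballots; Beta wins 17–6.
Alpha vs Beta: 10 to 13, Beta.
Only Lambda has no losses; Lambda is the Condorcet winner.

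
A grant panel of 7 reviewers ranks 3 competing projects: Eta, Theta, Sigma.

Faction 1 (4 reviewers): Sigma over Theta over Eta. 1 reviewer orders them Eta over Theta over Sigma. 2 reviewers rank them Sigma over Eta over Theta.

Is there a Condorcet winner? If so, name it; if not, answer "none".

Head-to-head results (7 reviewers):
Eta–Theta: Theta 4–3.
Eta vs Sigma: Eta preferred on 1 ballot; Sigma wins 6–1.
Theta vs Sigma: Theta preferred on 1 ballot; Sigma wins 6–1.
Sigma beats each of Eta, Theta — Sigma is the Condorcet winner.

Sigma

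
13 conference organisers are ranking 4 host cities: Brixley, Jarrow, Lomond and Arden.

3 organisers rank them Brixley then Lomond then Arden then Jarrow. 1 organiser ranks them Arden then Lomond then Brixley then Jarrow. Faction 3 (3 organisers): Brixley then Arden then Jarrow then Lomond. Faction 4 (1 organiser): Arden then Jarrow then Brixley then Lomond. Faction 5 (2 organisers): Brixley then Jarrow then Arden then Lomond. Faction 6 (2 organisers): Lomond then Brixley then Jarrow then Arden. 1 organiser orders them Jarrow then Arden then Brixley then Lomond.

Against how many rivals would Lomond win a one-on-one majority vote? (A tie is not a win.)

0

Lomond against each rival (13 organisers):
Lomond vs Brixley: 1+2 = 3 for Lomond, 10 for Brixley — Brixley by 10–3.
Lomond–Jarrow: Jarrow 7–6.
Lomond vs Arden: Arden wins 8–5.
Lomond beats no one; loses to Brixley, Jarrow, Arden — 0 pairwise wins.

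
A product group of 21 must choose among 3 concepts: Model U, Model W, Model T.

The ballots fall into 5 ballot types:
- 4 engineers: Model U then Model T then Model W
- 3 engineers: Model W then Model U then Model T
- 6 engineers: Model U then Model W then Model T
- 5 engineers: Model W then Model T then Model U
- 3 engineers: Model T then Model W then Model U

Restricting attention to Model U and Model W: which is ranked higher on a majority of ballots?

Model W

Ballots ranking Model U above Model W: 4 + 6 = 10.
Ballots ranking Model W above Model U: 21 − 10 = 11.
Model W wins the head-to-head 11–10.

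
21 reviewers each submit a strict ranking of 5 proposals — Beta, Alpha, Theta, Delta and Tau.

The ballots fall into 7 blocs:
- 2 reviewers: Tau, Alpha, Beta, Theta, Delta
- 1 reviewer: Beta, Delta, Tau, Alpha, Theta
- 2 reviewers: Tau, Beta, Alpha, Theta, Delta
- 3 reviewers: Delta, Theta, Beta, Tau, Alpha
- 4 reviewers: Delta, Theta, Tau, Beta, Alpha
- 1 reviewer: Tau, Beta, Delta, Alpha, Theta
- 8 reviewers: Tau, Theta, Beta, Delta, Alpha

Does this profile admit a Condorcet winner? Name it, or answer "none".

Tau

Check each pair by majority over 21 ballots:
Beta vs Alpha: Beta preferred on 1+2+3+4+1+8 = 19 ballots; Beta wins 19–2.
Beta vs Theta: 2+1+2+1 = 6 for Beta, 15 for Theta — Theta by 15–6.
Beta vs Delta: 14 to 7, Beta.
Beta vs Tau: Beta is ranked higher on 1+3 = 4 ballots, Tau on 17. Tau wins 17–4.
Alpha vs Theta: Alpha is ranked higher on 2+1+2+1 = 6 ballots, Theta on 15. Theta wins 15–6.
Alpha vs Delta: 4 to 17, Delta.
Alpha vs Tau: Alpha is ranked higher on 0 ballots, Tau on 21. Tau wins 21–0.
Theta vs Delta: 12 to 9, Theta.
Theta vs Tau: 3+4 = 7 for Theta, 14 for Tau — Tau by 14–7.
Delta vs Tau: 1+3+4 = 8 for Delta, 13 for Tau — Tau by 13–8.
Tau beats each of Beta, Alpha, Theta, Delta — Tau is the Condorcet winner.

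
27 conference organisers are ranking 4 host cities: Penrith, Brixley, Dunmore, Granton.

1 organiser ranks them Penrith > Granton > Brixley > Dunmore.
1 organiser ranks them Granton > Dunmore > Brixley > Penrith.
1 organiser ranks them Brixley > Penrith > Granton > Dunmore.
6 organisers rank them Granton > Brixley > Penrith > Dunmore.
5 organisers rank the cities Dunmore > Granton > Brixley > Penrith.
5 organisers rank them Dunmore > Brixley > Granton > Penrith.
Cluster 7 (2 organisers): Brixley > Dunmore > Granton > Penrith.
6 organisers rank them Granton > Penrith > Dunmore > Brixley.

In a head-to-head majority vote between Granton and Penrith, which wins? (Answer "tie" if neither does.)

Ballots ranking Granton above Penrith: 1 + 6 + 5 + 5 + 2 + 6 = 25.
Ballots ranking Penrith above Granton: 27 − 25 = 2.
Granton wins the head-to-head 25–2.

Granton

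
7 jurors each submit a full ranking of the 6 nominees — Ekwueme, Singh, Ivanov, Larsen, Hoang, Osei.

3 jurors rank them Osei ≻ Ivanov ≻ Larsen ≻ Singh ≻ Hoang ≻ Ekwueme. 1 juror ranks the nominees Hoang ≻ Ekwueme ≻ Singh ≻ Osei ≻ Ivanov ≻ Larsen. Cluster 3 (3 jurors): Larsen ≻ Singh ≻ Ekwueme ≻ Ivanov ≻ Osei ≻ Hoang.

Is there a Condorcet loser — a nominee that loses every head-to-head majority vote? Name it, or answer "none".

none

Pairwise majorities:
Ekwueme vs Singh: Singh, 6–1.
Ekwueme vs Ivanov: Ekwueme is ranked higher on 1+3 = 4 ballots, Ivanov on 3. Ekwueme wins 4–3.
Ekwueme–Larsen: Larsen 6–1.
Ekwueme vs Hoang: Hoang wins 4–3.
Ekwueme vs Osei: Ekwueme is ranked higher on 1+3 = 4 ballots, Osei on 3. Ekwueme wins 4–3.
Singh vs Ivanov: Singh, 4–3.
Singh–Larsen: Larsen 6–1.
Singh vs Hoang: 6 to 1, Singh.
Singh vs Osei: 1+3 = 4 for Singh, 3 for Osei — Singh by 4–3.
Ivanov vs Larsen: Ivanov preferred on 3+1 = 4 ballots; Ivanov wins 4–3.
Ivanov vs Hoang: Ivanov, 6–1.
Ivanov vs Osei: Osei wins 4–3.
Larsen vs Hoang: 6 to 1, Larsen.
Larsen vs Osei: Osei wins 4–3.
Hoang vs Osei: 1 for Hoang, 6 for Osei — Osei by 6–1.
No nominee is winless: Ekwueme beats Ivanov; Singh beats Ekwueme; Ivanov beats Larsen; Larsen beats Ekwueme; Hoang beats Ekwueme; Osei beats Ivanov. There is no Condorcet loser.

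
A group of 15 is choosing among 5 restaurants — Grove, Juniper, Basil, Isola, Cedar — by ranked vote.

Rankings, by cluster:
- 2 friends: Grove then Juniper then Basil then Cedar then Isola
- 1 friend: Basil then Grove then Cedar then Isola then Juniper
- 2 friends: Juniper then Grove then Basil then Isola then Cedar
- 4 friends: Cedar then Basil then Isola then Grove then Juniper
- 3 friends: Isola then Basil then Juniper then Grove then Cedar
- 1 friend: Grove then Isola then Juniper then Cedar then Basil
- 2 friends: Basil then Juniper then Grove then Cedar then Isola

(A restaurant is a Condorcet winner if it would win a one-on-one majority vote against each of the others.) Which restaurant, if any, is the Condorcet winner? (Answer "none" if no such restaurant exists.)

Pairwise majorities:
Grove vs Juniper: 8 to 7, Grove.
Grove vs Basil: Grove is ranked higher on 2+2+1 = 5 ballots, Basil on 10. Basil wins 10–5.
Grove vs Isola: 8 to 7, Grove.
Grove vs Cedar: Grove wins 11–4.
Juniper vs Basil: 2+2+1 = 5 for Juniper, 10 for Basil — Basil by 10–5.
Juniper vs Isola: Isola, 9–6.
Juniper vs Cedar: 2+2+3+1+2 = 10 for Juniper, 5 for Cedar — Juniper by 10–5.
Basil–Isola: Basil 11–4.
Basil vs Cedar: Basil preferred on 2+1+2+3+2 = 10 ballots; Basil wins 10–5.
Isola vs Cedar: Isola is ranked higher on 2+3+1 = 6 ballots, Cedar on 9. Cedar wins 9–6.
Basil beats each of Grove, Juniper, Isola, Cedar — Basil is the Condorcet winner.

Basil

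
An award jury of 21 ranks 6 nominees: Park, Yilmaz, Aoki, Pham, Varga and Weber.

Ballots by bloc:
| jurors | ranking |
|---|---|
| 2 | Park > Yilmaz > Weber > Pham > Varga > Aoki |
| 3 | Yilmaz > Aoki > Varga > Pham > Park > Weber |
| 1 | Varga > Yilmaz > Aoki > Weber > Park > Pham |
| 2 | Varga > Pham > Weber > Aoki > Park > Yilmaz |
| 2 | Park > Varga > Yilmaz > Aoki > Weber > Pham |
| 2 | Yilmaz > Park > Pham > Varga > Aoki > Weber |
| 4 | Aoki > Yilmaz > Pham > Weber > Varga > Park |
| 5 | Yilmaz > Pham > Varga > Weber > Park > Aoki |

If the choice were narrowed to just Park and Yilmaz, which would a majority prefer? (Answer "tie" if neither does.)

Ballots ranking Park above Yilmaz: 2 + 2 + 2 = 6.
Ballots ranking Yilmaz above Park: 21 − 6 = 15.
Yilmaz wins the head-to-head 15–6.

Yilmaz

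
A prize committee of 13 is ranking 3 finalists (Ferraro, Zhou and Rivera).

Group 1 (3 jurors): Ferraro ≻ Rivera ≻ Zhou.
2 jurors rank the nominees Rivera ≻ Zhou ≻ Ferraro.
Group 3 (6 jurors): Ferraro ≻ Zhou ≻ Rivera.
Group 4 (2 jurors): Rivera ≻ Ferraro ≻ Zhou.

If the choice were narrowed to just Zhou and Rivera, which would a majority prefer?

Rivera

Ballots ranking Zhou above Rivera: 6.
Ballots ranking Rivera above Zhou: 13 − 6 = 7.
Rivera wins the head-to-head 7–6.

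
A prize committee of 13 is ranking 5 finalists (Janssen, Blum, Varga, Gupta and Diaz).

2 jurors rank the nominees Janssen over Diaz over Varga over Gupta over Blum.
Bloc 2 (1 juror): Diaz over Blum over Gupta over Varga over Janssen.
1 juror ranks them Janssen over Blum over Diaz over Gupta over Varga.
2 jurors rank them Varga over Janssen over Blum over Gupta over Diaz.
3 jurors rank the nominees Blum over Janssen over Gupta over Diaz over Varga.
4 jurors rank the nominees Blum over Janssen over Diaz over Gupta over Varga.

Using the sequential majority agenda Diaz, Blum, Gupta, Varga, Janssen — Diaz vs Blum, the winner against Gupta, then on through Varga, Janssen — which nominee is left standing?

Blum

Round 1: Diaz vs Blum — 3–10, Blum advances.
Round 2: Blum vs Gupta — 11–2, Blum advances.
Round 3: Blum vs Varga — 9–4, Blum advances.
Round 4: Blum vs Janssen — 8–5, Blum advances.
Blum survives the agenda.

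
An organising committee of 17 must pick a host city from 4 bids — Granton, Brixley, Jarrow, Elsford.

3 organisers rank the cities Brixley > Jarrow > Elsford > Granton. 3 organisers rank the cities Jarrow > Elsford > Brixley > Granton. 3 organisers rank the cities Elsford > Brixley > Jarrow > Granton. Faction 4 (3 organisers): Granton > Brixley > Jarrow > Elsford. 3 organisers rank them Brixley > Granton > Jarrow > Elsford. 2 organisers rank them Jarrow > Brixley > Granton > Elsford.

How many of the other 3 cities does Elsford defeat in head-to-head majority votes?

Elsford against each rival (17 organisers):
Elsford–Granton: Elsford 9–8.
Elsford vs Brixley: Brixley, 11–6.
Elsford vs Jarrow: Elsford is ranked higher on 3 ballots, Jarrow on 14. Jarrow wins 14–3.
Elsford beats Granton; loses to Brixley, Jarrow — 1 pairwise win.

1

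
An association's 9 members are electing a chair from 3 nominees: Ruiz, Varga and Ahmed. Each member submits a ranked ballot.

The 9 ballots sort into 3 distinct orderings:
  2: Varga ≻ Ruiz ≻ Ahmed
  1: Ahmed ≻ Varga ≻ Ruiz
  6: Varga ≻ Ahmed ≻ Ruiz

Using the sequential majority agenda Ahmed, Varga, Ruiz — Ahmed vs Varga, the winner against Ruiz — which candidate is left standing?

Varga

Round 1: Ahmed vs Varga — 1–8, Varga advances.
Round 2: Varga vs Ruiz — 9–0, Varga advances.
Varga survives the agenda.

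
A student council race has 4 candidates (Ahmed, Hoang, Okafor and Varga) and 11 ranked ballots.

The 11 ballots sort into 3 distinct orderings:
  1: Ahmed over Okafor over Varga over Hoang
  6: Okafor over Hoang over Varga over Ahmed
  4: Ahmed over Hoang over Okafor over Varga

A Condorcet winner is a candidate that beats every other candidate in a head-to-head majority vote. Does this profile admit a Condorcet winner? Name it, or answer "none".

Okafor

Head-to-head results (11 voters):
Ahmed vs Hoang: 5 to 6, Hoang.
Ahmed vs Okafor: Ahmed preferred on 1+4 = 5 ballots; Okafor wins 6–5.
Ahmed vs Varga: 5 to 6, Varga.
Hoang vs Okafor: 4 for Hoang, 7 for Okafor — Okafor by 7–4.
Hoang vs Varga: Hoang preferred on 6+4 = 10 ballots; Hoang wins 10–1.
Okafor vs Varga: Okafor is ranked higher on 1+6+4 = 11 ballots, Varga on 0. Okafor wins 11–0.
Okafor defeats every rival head-to-head and is the Condorcet winner.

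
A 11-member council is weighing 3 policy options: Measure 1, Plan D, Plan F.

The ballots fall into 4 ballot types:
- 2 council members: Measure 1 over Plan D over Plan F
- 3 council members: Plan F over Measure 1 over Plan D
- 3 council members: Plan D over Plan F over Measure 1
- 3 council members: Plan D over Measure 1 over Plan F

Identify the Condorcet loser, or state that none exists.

Pairwise majorities:
Measure 1 vs Plan D: Plan D wins 6–5.
Measure 1 vs Plan F: 2+3 = 5 for Measure 1, 6 for Plan F — Plan F by 6–5.
Plan D vs Plan F: Plan D, 8–3.
Measure 1 is beaten in every head-to-head and is the Condorcet loser.

Measure 1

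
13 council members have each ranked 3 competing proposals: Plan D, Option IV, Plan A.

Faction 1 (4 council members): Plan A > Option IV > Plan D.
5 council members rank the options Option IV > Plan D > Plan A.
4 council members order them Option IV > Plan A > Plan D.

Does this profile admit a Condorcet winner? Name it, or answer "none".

Head-to-head results (13 council members):
Plan D vs Option IV: Option IV wins 13–0.
Plan D–Plan A: Plan A 8–5.
Option IV–Plan A: Option IV 9–4.
Option IV defeats every rival head-to-head and is the Condorcet winner.

Option IV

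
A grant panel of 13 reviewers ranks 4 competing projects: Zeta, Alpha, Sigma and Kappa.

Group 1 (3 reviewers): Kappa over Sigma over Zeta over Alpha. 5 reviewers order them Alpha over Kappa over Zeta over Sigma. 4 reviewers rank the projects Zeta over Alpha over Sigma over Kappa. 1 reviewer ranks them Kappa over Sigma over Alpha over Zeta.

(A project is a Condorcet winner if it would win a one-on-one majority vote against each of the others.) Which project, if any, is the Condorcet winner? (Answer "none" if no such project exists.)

none

Head-to-head results (13 reviewers):
Zeta vs Alpha: Zeta, 7–6.
Zeta vs Sigma: Zeta, 9–4.
Zeta vs Kappa: Kappa wins 9–4.
Alpha–Sigma: Alpha 9–4.
Alpha vs Kappa: Alpha wins 9–4.
Sigma vs Kappa: Kappa wins 9–4.
No project is unbeaten: Zeta loses to Kappa; Alpha loses to Zeta; Sigma loses to Zeta; Kappa loses to Alpha. In particular Zeta beats Alpha beats Kappa beats Zeta is a majority cycle — no Condorcet winner exists.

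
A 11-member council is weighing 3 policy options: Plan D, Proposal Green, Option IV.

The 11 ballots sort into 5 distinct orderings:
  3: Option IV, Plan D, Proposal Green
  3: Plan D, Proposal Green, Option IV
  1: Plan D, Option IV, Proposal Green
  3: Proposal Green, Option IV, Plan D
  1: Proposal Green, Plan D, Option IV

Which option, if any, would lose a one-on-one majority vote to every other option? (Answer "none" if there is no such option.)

none

Pairwise majorities:
Plan D vs Proposal Green: 3+3+1 = 7 for Plan D, 4 for Proposal Green — Plan D by 7–4.
Plan D vs Option IV: Plan D preferred on 3+1+1 = 5 ballots; Option IV wins 6–5.
Proposal Green vs Option IV: Proposal Green preferred on 3+3+1 = 7 ballots; Proposal Green wins 7–4.
No option is winless: Plan D beats Proposal Green; Proposal Green beats Option IV; Option IV beats Plan D. There is no Condorcet loser.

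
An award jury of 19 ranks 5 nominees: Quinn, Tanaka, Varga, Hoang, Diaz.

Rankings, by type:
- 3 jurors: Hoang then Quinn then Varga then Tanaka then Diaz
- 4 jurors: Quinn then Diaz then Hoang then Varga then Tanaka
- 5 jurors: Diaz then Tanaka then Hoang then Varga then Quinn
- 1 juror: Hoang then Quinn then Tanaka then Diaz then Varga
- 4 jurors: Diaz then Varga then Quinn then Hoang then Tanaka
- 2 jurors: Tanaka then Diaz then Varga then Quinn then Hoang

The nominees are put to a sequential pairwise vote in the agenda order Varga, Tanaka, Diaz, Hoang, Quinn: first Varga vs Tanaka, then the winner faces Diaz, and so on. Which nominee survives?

Round 1: Varga vs Tanaka — 11–8, Varga advances.
Round 2: Varga vs Diaz — 3–16, Diaz advances.
Round 3: Diaz vs Hoang — 15–4, Diaz advances.
Round 4: Diaz vs Quinn — 11–8, Diaz advances.
Diaz survives the agenda.

Diaz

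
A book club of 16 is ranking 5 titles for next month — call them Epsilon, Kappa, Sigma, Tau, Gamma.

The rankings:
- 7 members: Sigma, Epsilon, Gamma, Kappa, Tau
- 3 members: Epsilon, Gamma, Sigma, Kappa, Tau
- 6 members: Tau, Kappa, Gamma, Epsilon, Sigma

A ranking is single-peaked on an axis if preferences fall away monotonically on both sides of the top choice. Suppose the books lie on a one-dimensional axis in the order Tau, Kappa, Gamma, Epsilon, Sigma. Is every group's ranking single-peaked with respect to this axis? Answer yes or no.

Axis positions: Tau=1, Kappa=2, Gamma=3, Epsilon=4, Sigma=5.
Group 1 (peak Sigma at position 5): ranking walks positions 5-4-3-2-1, expanding outward from the peak — single-peaked.
Group 2 (peak Epsilon at position 4): ranking walks positions 4-3-5-2-1, expanding outward from the peak — single-peaked.
Group 3 (peak Tau at position 1): ranking walks positions 1-2-3-4-5, expanding outward from the peak — single-peaked.
Every ranking is single-peaked on this axis.

yes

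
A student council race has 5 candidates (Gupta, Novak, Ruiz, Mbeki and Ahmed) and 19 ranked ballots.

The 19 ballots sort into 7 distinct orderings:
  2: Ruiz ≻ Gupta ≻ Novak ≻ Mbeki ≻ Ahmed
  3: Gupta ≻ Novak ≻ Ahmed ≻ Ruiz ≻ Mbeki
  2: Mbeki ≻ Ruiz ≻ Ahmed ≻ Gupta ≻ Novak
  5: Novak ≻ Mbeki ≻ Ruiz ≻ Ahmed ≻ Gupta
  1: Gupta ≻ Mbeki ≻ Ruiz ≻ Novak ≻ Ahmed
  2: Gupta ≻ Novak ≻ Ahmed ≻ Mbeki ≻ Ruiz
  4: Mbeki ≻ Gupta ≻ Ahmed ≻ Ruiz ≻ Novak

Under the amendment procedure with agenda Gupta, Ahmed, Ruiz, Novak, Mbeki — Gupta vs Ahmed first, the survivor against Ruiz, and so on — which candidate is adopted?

Mbeki

Round 1: Gupta vs Ahmed — 12–7, Gupta advances.
Round 2: Gupta vs Ruiz — 10–9, Gupta advances.
Round 3: Gupta vs Novak — 14–5, Gupta advances.
Round 4: Gupta vs Mbeki — 8–11, Mbeki advances.
Mbeki survives the agenda.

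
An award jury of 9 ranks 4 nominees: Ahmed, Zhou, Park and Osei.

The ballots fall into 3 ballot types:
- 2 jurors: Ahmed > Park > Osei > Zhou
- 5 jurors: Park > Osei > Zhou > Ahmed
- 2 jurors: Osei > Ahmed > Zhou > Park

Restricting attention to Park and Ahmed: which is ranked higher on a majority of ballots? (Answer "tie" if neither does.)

Ballots ranking Park above Ahmed: 5.
Ballots ranking Ahmed above Park: 9 − 5 = 4.
Park wins the head-to-head 5–4.

Park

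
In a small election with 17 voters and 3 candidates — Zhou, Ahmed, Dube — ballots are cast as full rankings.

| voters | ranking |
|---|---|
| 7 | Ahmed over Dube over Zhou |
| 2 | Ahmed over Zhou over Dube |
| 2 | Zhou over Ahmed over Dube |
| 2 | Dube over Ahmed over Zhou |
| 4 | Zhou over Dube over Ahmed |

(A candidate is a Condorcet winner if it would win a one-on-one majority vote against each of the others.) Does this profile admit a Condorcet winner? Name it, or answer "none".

Head-to-head results (17 voters):
Zhou vs Ahmed: Ahmed, 11–6.
Zhou–Dube: Dube 9–8.
Ahmed vs Dube: Ahmed wins 11–6.
Ahmed defeats every rival head-to-head and is the Condorcet winner.

Ahmed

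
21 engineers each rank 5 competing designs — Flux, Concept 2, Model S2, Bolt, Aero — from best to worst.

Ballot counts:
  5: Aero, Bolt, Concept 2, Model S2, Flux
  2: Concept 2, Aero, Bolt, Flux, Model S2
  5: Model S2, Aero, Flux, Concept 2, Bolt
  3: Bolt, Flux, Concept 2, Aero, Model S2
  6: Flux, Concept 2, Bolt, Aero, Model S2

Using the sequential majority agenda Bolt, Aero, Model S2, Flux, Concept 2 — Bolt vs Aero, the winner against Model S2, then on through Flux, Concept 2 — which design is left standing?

Concept 2

Round 1: Bolt vs Aero — 9–12, Aero advances.
Round 2: Aero vs Model S2 — 16–5, Aero advances.
Round 3: Aero vs Flux — 12–9, Aero advances.
Round 4: Aero vs Concept 2 — 10–11, Concept 2 advances.
The agenda winner is Concept 2.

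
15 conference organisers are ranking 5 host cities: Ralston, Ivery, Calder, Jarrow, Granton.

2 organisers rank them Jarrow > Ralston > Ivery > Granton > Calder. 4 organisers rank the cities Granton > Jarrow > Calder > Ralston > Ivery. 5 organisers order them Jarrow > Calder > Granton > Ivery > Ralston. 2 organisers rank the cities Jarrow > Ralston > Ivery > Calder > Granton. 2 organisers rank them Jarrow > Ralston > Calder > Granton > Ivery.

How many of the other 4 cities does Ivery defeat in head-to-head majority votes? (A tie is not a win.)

0

Ivery against each rival (15 organisers):
Ivery–Ralston: Ralston 10–5.
Ivery–Calder: Calder 11–4.
Ivery vs Jarrow: 0 to 15, Jarrow.
Ivery vs Granton: Granton, 11–4.
Ivery beats no one; loses to Ralston, Calder, Jarrow, Granton — 0 pairwise wins.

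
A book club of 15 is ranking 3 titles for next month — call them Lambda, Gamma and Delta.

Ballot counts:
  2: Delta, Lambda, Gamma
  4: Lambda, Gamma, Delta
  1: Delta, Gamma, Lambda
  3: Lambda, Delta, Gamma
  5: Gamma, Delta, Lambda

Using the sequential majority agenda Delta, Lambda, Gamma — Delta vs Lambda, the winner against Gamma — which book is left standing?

Gamma

Round 1: Delta vs Lambda — 8–7, Delta advances.
Round 2: Delta vs Gamma — 6–9, Gamma advances.
Gamma survives the agenda.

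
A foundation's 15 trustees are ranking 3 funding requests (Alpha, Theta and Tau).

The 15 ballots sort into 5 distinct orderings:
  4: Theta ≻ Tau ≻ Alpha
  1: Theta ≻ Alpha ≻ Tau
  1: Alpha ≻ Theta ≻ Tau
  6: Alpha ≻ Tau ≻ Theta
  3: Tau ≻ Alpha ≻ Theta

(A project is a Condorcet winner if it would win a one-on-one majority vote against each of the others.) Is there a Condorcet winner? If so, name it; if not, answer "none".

Alpha

Check each pair by majority over 15 ballots:
Alpha vs Theta: 10 to 5, Alpha.
Alpha vs Tau: Alpha preferred on 1+1+6 = 8 ballots; Alpha wins 8–7.
Theta vs Tau: Theta is ranked higher on 4+1+1 = 6 ballots, Tau on 9. Tau wins 9–6.
Only Alpha has no losses; Alpha is the Condorcet winner.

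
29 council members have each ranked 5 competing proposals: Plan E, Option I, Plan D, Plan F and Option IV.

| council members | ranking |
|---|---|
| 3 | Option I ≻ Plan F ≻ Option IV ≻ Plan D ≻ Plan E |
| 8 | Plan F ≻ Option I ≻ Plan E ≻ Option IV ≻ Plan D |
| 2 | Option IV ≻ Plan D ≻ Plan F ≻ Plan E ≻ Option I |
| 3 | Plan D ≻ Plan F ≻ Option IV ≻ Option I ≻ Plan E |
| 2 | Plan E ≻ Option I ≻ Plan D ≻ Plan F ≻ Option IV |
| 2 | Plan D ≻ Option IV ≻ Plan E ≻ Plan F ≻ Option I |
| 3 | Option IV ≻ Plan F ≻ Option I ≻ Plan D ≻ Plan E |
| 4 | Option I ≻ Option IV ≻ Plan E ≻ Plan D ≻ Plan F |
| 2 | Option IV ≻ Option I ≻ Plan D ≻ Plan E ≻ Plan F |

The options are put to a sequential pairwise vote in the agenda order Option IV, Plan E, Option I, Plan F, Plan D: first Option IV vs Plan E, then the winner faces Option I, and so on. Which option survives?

Round 1: Option IV vs Plan E — 19–10, Option IV advances.
Round 2: Option IV vs Option I — 12–17, Option I advances.
Round 3: Option I vs Plan F — 11–18, Plan F advances.
Round 4: Plan F vs Plan D — 14–15, Plan D advances.
The agenda winner is Plan D.

Plan D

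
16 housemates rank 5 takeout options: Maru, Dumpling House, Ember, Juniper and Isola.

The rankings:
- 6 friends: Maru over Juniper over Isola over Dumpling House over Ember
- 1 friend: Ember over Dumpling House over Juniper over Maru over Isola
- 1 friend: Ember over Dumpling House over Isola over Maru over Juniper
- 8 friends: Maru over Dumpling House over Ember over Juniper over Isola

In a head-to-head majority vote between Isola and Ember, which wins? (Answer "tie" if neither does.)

Ballots ranking Isola above Ember: 6.
Ballots ranking Ember above Isola: 16 − 6 = 10.
Ember wins the head-to-head 10–6.

Ember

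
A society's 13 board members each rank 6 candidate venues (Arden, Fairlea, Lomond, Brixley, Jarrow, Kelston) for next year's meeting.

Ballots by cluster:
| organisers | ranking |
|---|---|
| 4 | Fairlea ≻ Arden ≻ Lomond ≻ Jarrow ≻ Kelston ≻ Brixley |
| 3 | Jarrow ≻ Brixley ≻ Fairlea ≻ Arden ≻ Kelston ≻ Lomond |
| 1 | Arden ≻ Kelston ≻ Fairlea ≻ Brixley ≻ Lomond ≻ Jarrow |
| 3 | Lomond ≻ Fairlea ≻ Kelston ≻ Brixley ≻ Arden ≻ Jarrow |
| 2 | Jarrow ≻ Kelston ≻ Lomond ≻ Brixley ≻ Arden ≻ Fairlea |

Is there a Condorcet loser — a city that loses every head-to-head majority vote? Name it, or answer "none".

Pairwise majorities:
Arden vs Fairlea: Fairlea, 10–3.
Arden vs Lomond: Arden is ranked higher on 4+3+1 = 8 ballots, Lomond on 5. Arden wins 8–5.
Arden vs Brixley: Brixley wins 8–5.
Arden vs Jarrow: Arden is ranked higher on 4+1+3 = 8 ballots, Jarrow on 5. Arden wins 8–5.
Arden vs Kelston: Arden, 8–5.
Fairlea vs Lomond: 4+3+1 = 8 for Fairlea, 5 for Lomond — Fairlea by 8–5.
Fairlea vs Brixley: 8 to 5, Fairlea.
Fairlea–Jarrow: Fairlea 8–5.
Fairlea–Kelston: Fairlea 10–3.
Lomond vs Brixley: 4+3+2 = 9 for Lomond, 4 for Brixley — Lomond by 9–4.
Lomond vs Jarrow: Lomond wins 8–5.
Lomond vs Kelston: Lomond preferred on 4+3 = 7 ballots; Lomond wins 7–6.
Brixley vs Jarrow: 4 to 9, Jarrow.
Brixley vs Kelston: Kelston, 10–3.
Jarrow vs Kelston: Jarrow is ranked higher on 4+3+2 = 9 ballots, Kelston on 4. Jarrow wins 9–4.
Every city wins at least one matchup (Arden beats Lomond; Fairlea beats Arden; Lomond beats Brixley; Brixley beats Arden; Jarrow beats Brixley; Kelston beats Brixley), so there is no Condorcet loser.

none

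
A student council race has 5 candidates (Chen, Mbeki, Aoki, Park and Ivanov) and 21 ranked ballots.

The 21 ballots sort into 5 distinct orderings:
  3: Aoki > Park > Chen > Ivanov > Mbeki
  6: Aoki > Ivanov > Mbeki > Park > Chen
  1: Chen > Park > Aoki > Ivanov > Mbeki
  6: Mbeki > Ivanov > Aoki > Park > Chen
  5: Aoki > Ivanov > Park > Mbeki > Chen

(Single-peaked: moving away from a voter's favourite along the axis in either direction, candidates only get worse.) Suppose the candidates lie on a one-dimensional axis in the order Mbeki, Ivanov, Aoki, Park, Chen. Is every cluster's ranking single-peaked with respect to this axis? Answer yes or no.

yes

Axis positions: Mbeki=1, Ivanov=2, Aoki=3, Park=4, Chen=5.
Cluster 1 (peak Aoki at position 3): ranking walks positions 3-4-5-2-1, expanding outward from the peak — single-peaked.
Cluster 2 (peak Aoki at position 3): ranking walks positions 3-2-1-4-5, expanding outward from the peak — single-peaked.
Cluster 3 (peak Chen at position 5): ranking walks positions 5-4-3-2-1, expanding outward from the peak — single-peaked.
Cluster 4 (peak Mbeki at position 1): ranking walks positions 1-2-3-4-5, expanding outward from the peak — single-peaked.
Cluster 5 (peak Aoki at position 3): ranking walks positions 3-2-4-1-5, expanding outward from the peak — single-peaked.
Every ranking is single-peaked on this axis.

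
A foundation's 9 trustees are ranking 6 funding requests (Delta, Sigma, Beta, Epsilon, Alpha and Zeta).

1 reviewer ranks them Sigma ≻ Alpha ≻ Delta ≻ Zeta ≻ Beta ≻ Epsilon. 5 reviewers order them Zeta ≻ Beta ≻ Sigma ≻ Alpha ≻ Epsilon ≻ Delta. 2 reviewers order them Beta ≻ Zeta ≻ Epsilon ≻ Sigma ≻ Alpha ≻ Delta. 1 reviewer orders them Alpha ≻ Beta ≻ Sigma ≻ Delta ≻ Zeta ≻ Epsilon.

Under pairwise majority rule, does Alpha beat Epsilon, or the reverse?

Ballots ranking Alpha above Epsilon: 1 + 5 + 1 = 7.
Ballots ranking Epsilon above Alpha: 9 − 7 = 2.
Alpha wins the head-to-head 7–2.

Alpha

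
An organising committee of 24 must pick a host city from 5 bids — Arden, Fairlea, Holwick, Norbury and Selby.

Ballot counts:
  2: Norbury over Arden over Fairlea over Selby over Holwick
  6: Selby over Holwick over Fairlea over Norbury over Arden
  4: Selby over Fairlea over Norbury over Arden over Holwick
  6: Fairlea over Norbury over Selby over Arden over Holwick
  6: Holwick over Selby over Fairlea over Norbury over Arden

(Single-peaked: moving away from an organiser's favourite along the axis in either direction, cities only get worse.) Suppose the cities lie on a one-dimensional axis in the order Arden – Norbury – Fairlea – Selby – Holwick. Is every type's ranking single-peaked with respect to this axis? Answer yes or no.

Axis positions: Arden=1, Norbury=2, Fairlea=3, Selby=4, Holwick=5.
Type 1 (peak Norbury at position 2): ranking walks positions 2-1-3-4-5, expanding outward from the peak — single-peaked.
Type 2 (peak Selby at position 4): ranking walks positions 4-5-3-2-1, expanding outward from the peak — single-peaked.
Type 3 (peak Selby at position 4): ranking walks positions 4-3-2-1-5, expanding outward from the peak — single-peaked.
Type 4 (peak Fairlea at position 3): ranking walks positions 3-2-4-1-5, expanding outward from the peak — single-peaked.
Type 5 (peak Holwick at position 5): ranking walks positions 5-4-3-2-1, expanding outward from the peak — single-peaked.
Every ranking is single-peaked on this axis.

yes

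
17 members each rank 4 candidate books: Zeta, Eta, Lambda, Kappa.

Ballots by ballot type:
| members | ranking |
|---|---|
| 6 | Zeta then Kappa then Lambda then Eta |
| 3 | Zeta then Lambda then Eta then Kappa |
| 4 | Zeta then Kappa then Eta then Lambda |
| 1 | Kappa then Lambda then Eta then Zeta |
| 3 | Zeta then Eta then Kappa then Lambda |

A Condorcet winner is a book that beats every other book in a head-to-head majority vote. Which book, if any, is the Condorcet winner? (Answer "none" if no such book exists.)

Check each pair by majority over 17 ballots:
Zeta vs Eta: Zeta, 16–1.
Zeta–Lambda: Zeta 16–1.
Zeta–Kappa: Zeta 16–1.
Eta–Lambda: Lambda 10–7.
Eta vs Kappa: Kappa wins 11–6.
Lambda–Kappa: Kappa 14–3.
Only Zeta has no losses; Zeta is the Condorcet winner.

Zeta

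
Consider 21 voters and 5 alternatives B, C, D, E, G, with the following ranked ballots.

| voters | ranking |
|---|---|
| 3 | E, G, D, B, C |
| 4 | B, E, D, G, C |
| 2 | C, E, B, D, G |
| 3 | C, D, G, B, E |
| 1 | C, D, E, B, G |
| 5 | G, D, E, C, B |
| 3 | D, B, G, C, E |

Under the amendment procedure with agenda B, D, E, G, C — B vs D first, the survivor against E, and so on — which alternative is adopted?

Round 1: B vs D — 6–15, D advances.
Round 2: D vs E — 12–9, D advances.
Round 3: D vs G — 13–8, D advances.
Round 4: D vs C — 15–6, D advances.
D survives the agenda.

D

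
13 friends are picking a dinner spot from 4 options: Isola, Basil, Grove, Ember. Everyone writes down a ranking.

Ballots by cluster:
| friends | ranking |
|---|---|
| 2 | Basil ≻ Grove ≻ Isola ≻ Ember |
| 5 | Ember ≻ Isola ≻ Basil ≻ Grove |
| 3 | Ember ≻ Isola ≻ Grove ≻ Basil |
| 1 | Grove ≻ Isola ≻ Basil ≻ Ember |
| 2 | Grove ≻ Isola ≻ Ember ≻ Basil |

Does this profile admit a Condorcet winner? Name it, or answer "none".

Ember

Check each pair by majority over 13 ballots:
Isola vs Basil: Isola is ranked higher on 5+3+1+2 = 11 ballots, Basil on 2. Isola wins 11–2.
Isola vs Grove: Isola preferred on 5+3 = 8 ballots; Isola wins 8–5.
Isola vs Ember: 5 to 8, Ember.
Basil vs Grove: Basil preferred on 2+5 = 7 ballots; Basil wins 7–6.
Basil vs Ember: Basil preferred on 2+1 = 3 ballots; Ember wins 10–3.
Grove vs Ember: Grove is ranked higher on 2+1+2 = 5 ballots, Ember on 8. Ember wins 8–5.
Ember defeats every rival head-to-head and is the Condorcet winner.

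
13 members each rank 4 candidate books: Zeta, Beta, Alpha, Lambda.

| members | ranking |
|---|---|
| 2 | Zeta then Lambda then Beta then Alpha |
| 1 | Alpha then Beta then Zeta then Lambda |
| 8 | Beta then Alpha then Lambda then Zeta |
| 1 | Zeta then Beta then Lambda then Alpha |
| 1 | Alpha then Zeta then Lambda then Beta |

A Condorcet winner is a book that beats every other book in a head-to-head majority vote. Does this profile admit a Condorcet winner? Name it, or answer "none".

Check each pair by majority over 13 ballots:
Zeta vs Beta: 4 to 9, Beta.
Zeta vs Alpha: 2+1 = 3 for Zeta, 10 for Alpha — Alpha by 10–3.
Zeta vs Lambda: Zeta is ranked higher on 2+1+1+1 = 5 ballots, Lambda on 8. Lambda wins 8–5.
Beta vs Alpha: Beta is ranked higher on 2+8+1 = 11 ballots, Alpha on 2. Beta wins 11–2.
Beta vs Lambda: 10 to 3, Beta.
Alpha vs Lambda: Alpha is ranked higher on 1+8+1 = 10 ballots, Lambda on 3. Alpha wins 10–3.
Beta beats each of Zeta, Alpha, Lambda — Beta is the Condorcet winner.

Beta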